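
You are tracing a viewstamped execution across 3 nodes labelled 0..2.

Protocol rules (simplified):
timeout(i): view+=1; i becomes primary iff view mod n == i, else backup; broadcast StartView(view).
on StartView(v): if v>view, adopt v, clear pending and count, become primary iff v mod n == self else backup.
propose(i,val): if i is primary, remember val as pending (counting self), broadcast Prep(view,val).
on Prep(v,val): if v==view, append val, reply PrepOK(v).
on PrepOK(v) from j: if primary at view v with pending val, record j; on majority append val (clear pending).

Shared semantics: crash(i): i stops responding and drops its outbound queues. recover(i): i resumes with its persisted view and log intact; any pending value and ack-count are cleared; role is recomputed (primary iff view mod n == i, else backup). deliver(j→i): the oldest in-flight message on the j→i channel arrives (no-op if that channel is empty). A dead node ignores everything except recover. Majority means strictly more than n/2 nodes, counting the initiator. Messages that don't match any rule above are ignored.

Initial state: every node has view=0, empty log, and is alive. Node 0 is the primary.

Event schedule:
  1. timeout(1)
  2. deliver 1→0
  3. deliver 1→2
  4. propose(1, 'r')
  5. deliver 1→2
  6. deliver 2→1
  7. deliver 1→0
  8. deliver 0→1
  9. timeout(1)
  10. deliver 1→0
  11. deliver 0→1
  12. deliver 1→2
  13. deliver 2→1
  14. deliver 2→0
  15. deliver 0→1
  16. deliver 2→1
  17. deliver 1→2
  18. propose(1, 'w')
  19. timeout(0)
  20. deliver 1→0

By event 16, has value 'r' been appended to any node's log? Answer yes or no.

after 1 — timeout(1): n1:prim/v1/[-]
after 2 — deliver 1→0: n0:back/v1/[-]
after 3 — deliver 1→2: n2:back/v1/[-]
after 4 — propose(1,'r'): ·
after 5 — deliver 1→2: n2:back/v1/[r]
after 6 — deliver 2→1: n1:prim/v1/[r]
after 7 — deliver 1→0: n0:back/v1/[r]
after 8 — deliver 0→1: ·
after 9 — timeout(1): n1:back/v2/[r]
after 10 — deliver 1→0: n0:back/v2/[r]
after 11 — deliver 0→1: ·
after 12 — deliver 1→2: n2:prim/v2/[r]
after 13 — deliver 2→1: ·
after 14 — deliver 2→0: ·
after 15 — deliver 0→1: ·
after 16 — deliver 2→1: ·

yes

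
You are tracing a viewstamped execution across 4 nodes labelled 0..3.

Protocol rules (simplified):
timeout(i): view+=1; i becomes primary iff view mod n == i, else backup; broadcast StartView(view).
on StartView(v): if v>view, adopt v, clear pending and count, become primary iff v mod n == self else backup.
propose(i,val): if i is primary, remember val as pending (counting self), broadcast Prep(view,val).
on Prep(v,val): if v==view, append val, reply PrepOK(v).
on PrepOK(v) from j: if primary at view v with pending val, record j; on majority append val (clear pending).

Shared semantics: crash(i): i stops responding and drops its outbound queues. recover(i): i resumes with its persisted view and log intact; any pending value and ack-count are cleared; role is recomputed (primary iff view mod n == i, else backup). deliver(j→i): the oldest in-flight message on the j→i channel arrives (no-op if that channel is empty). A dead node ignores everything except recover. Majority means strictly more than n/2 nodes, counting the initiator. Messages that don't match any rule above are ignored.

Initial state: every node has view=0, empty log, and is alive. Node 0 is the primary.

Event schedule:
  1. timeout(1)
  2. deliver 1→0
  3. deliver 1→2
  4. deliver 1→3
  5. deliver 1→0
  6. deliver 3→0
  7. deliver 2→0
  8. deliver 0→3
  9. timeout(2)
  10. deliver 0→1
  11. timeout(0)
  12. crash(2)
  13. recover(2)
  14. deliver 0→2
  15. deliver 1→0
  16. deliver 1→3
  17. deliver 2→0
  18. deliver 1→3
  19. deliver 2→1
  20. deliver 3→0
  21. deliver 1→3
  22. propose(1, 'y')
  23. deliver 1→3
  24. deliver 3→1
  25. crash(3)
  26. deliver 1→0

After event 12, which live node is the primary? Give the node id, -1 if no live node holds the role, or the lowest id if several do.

[1] timeout(1) → N1(prim v1 [-])
[2] deliver 1→0 → N0(back v1 [-])
[3] deliver 1→2 → N2(back v1 [-])
[4] deliver 1→3 → N3(back v1 [-])
[5] deliver 1→0 → ∅
[6] deliver 3→0 → ∅
[7] deliver 2→0 → ∅
[8] deliver 0→3 → ∅
[9] timeout(2) → N2(prim v2 [-])
[10] deliver 0→1 → ∅
[11] timeout(0) → N0(back v2 [-])
[12] crash(2) → N2(✗prim v2 [-])

1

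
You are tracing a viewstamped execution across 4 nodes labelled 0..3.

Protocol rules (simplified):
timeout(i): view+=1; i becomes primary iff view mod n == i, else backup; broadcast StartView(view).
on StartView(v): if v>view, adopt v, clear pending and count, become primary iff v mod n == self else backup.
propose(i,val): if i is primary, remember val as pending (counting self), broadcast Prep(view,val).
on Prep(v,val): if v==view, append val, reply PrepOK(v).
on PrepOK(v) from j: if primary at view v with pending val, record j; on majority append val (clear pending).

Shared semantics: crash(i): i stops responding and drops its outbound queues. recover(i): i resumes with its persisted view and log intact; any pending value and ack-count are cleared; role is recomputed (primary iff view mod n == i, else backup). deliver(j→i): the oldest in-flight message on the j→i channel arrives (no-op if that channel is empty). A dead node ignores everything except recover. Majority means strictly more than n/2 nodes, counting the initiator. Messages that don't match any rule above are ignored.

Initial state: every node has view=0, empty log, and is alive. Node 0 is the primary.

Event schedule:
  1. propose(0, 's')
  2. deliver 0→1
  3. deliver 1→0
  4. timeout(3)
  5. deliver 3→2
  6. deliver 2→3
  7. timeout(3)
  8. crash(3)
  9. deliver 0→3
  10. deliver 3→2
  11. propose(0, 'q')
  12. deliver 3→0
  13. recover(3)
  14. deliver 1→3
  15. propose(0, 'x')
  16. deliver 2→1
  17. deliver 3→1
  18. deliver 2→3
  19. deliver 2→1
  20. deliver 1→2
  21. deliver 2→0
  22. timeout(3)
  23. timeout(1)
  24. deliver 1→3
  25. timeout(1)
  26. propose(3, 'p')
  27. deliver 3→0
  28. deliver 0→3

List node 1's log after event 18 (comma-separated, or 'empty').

after 1 — propose(0,'s'): ·
after 2 — deliver 0→1: n1:back/v0/[s]
after 3 — deliver 1→0: ·
after 4 — timeout(3): n3:back/v1/[-]
after 5 — deliver 3→2: n2:back/v1/[-]
after 6 — deliver 2→3: ·
after 7 — timeout(3): n3:back/v2/[-]
after 8 — crash(3): n3:✗back/v2/[-]
after 9 — deliver 0→3: ·
after 10 — deliver 3→2: ·
after 11 — propose(0,'q'): ·
after 12 — deliver 3→0: ·
after 13 — recover(3): n3:back/v2/[-]
after 14 — deliver 1→3: ·
after 15 — propose(0,'x'): ·
after 16 — deliver 2→1: ·
after 17 — deliver 3→1: ·
after 18 — deliver 2→3: ·

s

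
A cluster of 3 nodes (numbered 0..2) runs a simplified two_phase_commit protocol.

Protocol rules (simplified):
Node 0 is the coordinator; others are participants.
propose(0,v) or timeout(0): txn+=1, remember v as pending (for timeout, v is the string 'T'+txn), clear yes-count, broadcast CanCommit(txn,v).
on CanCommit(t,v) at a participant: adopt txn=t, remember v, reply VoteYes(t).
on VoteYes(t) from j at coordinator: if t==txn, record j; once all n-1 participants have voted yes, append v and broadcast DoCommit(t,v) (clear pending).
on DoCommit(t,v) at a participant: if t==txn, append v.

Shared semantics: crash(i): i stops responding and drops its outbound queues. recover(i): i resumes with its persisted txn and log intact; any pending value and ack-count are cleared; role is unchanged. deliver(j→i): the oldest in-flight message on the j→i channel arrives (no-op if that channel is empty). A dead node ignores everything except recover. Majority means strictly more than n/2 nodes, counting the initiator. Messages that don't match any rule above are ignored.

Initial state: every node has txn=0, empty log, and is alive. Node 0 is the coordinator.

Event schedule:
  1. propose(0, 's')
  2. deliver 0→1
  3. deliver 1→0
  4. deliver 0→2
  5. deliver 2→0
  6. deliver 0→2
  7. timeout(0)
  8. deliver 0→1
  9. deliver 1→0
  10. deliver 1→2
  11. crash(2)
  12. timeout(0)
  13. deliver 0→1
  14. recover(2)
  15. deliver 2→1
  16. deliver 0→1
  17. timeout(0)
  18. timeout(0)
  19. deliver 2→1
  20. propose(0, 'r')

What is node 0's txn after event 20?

6

step 1 propose(0,'s'): 0={coor,t=1,log=-}
step 2 deliver 0→1: 1={part,t=1,log=-}
step 3 deliver 1→0: —
step 4 deliver 0→2: 2={part,t=1,log=-}
step 5 deliver 2→0: 0={coor,t=1,log=s}
step 6 deliver 0→2: 2={part,t=1,log=s}
step 7 timeout(0): 0={coor,t=2,log=s}
step 8 deliver 0→1: 1={part,t=1,log=s}
step 9 deliver 1→0: —
step 10 deliver 1→2: —
step 11 crash(2): 2={✗part,t=1,log=s}
step 12 timeout(0): 0={coor,t=3,log=s}
step 13 deliver 0→1: 1={part,t=2,log=s}
step 14 recover(2): 2={part,t=1,log=s}
step 15 deliver 2→1: —
step 16 deliver 0→1: 1={part,t=3,log=s}
step 17 timeout(0): 0={coor,t=4,log=s}
step 18 timeout(0): 0={coor,t=5,log=s}
step 19 deliver 2→1: —
step 20 propose(0,'r'): 0={coor,t=6,log=s}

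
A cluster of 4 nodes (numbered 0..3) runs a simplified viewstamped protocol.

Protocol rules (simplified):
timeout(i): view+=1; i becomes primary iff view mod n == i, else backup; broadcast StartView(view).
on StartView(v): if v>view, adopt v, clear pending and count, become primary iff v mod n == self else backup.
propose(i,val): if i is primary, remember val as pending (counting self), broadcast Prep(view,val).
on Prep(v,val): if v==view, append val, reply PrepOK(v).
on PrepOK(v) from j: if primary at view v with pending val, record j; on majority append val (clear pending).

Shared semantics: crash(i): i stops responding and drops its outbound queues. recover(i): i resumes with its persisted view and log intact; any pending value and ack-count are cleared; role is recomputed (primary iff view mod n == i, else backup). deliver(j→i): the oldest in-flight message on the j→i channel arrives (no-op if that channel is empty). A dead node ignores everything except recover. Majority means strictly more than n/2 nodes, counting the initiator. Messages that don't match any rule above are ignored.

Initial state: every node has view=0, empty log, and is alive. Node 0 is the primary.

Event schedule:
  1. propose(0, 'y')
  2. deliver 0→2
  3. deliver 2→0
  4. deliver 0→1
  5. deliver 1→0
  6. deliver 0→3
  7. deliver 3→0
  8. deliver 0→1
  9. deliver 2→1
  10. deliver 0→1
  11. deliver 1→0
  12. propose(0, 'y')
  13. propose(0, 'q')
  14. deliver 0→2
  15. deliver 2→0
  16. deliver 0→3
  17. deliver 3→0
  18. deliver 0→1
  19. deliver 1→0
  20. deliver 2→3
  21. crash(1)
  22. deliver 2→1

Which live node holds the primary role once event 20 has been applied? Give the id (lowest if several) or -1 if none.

0

1. propose(0,'y'):  nop
2. deliver 0→2:  <2:back v0 y>
3. deliver 2→0:  nop
4. deliver 0→1:  <1:back v0 y>
5. deliver 1→0:  <0:prim v0 y>
6. deliver 0→3:  <3:back v0 y>
7. deliver 3→0:  nop
8. deliver 0→1:  nop
9. deliver 2→1:  nop
10. deliver 0→1:  nop
11. deliver 1→0:  nop
12. propose(0,'y'):  nop
13. propose(0,'q'):  nop
14. deliver 0→2:  <2:back v0 y,y>
15. deliver 2→0:  nop
16. deliver 0→3:  <3:back v0 y,y>
17. deliver 3→0:  <0:prim v0 y,q>
18. deliver 0→1:  <1:back v0 y,y>
19. deliver 1→0:  nop
20. deliver 2→3:  nop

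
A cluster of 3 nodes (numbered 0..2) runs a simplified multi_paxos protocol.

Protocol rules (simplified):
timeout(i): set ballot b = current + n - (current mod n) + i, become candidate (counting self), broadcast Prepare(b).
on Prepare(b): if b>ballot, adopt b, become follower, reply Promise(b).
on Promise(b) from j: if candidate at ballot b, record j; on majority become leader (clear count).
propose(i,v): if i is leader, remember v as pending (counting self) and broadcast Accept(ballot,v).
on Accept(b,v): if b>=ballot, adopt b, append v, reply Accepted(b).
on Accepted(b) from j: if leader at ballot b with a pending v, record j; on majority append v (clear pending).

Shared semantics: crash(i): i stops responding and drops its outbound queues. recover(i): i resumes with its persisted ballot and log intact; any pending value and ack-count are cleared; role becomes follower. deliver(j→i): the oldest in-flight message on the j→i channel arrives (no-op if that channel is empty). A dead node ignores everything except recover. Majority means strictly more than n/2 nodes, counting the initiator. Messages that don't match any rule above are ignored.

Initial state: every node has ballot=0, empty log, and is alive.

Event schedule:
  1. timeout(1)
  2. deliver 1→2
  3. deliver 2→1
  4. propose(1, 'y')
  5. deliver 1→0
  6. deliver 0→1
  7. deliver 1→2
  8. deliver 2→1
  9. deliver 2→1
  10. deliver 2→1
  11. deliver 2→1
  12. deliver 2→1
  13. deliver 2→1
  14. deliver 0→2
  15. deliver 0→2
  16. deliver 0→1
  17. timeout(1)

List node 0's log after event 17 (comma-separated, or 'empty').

empty

e1 timeout(1): 1[cand,b=4,-]
e2 deliver 1→2: 2[foll,b=4,-]
e3 deliver 2→1: 1[lead,b=4,-]
e4 propose(1,'y'): ·
e5 deliver 1→0: 0[foll,b=4,-]
e6 deliver 0→1: ·
e7 deliver 1→2: 2[foll,b=4,y]
e8 deliver 2→1: 1[lead,b=4,y]
e9 deliver 2→1: ·
e10 deliver 2→1: ·
e11 deliver 2→1: ·
e12 deliver 2→1: ·
e13 deliver 2→1: ·
e14 deliver 0→2: ·
e15 deliver 0→2: ·
e16 deliver 0→1: ·
e17 timeout(1): 1[cand,b=7,y]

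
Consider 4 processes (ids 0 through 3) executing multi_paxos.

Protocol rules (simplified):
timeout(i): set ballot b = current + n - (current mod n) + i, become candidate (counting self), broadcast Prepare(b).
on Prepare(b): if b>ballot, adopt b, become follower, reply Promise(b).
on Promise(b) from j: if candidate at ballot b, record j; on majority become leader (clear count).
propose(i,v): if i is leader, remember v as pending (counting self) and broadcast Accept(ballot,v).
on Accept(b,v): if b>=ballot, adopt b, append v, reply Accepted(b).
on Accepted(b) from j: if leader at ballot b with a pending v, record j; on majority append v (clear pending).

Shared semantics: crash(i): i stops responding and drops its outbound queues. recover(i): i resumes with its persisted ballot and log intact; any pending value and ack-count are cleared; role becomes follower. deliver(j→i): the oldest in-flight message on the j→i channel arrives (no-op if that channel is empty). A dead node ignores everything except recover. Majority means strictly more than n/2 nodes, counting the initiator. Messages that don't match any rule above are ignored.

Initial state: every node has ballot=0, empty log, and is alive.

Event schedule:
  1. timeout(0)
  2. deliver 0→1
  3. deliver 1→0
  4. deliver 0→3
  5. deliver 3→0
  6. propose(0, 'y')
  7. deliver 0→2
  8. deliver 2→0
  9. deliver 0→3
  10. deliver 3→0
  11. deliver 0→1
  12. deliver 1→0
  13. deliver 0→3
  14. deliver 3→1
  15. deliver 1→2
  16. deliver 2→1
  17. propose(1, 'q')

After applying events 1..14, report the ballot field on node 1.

1. timeout(0):  <0:cand b4 ->
2. deliver 0→1:  <1:foll b4 ->
3. deliver 1→0:  nop
4. deliver 0→3:  <3:foll b4 ->
5. deliver 3→0:  <0:lead b4 ->
6. propose(0,'y'):  nop
7. deliver 0→2:  <2:foll b4 ->
8. deliver 2→0:  nop
9. deliver 0→3:  <3:foll b4 y>
10. deliver 3→0:  nop
11. deliver 0→1:  <1:foll b4 y>
12. deliver 1→0:  <0:lead b4 y>
13. deliver 0→3:  nop
14. deliver 3→1:  nop

4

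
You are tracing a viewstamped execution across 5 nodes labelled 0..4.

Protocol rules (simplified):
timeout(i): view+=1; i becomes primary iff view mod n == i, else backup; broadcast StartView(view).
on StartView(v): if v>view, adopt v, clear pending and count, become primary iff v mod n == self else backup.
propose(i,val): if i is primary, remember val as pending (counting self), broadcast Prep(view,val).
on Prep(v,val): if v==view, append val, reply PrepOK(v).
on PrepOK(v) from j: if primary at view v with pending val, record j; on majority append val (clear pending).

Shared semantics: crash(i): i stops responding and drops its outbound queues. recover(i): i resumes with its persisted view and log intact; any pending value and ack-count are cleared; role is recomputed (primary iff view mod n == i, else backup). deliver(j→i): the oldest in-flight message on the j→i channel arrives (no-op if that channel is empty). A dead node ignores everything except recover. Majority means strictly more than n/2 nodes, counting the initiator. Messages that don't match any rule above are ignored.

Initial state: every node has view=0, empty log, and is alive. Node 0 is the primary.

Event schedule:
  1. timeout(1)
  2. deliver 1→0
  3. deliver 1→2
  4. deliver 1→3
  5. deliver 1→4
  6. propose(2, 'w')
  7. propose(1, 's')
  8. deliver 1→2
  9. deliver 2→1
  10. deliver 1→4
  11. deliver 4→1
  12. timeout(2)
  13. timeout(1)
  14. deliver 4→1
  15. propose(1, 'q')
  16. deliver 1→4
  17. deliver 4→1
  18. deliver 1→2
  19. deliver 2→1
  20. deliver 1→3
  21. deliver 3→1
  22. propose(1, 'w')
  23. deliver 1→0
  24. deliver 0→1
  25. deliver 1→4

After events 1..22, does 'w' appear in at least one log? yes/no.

no

e1 timeout(1): 1[prim,v=1,-]
e2 deliver 1→0: 0[back,v=1,-]
e3 deliver 1→2: 2[back,v=1,-]
e4 deliver 1→3: 3[back,v=1,-]
e5 deliver 1→4: 4[back,v=1,-]
e6 propose(2,'w'): ·
e7 propose(1,'s'): ·
e8 deliver 1→2: 2[back,v=1,s]
e9 deliver 2→1: ·
e10 deliver 1→4: 4[back,v=1,s]
e11 deliver 4→1: 1[prim,v=1,s]
e12 timeout(2): 2[prim,v=2,s]
e13 timeout(1): 1[back,v=2,s]
e14 deliver 4→1: ·
e15 propose(1,'q'): ·
e16 deliver 1→4: 4[back,v=2,s]
e17 deliver 4→1: ·
e18 deliver 1→2: ·
e19 deliver 2→1: ·
e20 deliver 1→3: 3[back,v=1,s]
e21 deliver 3→1: ·
e22 propose(1,'w'): ·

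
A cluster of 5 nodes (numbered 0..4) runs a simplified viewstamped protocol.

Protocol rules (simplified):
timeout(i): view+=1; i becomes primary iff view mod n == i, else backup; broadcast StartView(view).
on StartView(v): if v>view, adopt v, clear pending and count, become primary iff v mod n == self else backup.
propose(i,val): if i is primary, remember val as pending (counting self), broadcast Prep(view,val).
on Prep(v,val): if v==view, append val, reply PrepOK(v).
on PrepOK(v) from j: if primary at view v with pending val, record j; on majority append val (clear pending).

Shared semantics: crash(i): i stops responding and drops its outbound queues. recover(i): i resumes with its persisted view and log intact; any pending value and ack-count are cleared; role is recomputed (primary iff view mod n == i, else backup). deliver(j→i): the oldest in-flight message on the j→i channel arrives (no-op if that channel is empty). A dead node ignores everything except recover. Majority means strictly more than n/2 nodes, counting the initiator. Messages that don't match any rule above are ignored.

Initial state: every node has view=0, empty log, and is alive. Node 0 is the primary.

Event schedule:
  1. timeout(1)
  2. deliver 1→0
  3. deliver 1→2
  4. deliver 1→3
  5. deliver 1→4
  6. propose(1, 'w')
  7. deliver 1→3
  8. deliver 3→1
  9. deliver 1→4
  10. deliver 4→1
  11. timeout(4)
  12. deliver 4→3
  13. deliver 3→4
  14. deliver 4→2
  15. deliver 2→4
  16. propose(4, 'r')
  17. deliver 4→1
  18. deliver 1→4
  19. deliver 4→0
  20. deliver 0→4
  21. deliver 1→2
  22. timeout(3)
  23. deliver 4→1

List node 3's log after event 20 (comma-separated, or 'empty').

w

[1] timeout(1) → N1(prim v1 [-])
[2] deliver 1→0 → N0(back v1 [-])
[3] deliver 1→2 → N2(back v1 [-])
[4] deliver 1→3 → N3(back v1 [-])
[5] deliver 1→4 → N4(back v1 [-])
[6] propose(1,'w') → ∅
[7] deliver 1→3 → N3(back v1 [w])
[8] deliver 3→1 → ∅
[9] deliver 1→4 → N4(back v1 [w])
[10] deliver 4→1 → N1(prim v1 [w])
[11] timeout(4) → N4(back v2 [w])
[12] deliver 4→3 → N3(back v2 [w])
[13] deliver 3→4 → ∅
[14] deliver 4→2 → N2(prim v2 [-])
[15] deliver 2→4 → ∅
[16] propose(4,'r') → ∅
[17] deliver 4→1 → N1(back v2 [w])
[18] deliver 1→4 → ∅
[19] deliver 4→0 → N0(back v2 [-])
[20] deliver 0→4 → ∅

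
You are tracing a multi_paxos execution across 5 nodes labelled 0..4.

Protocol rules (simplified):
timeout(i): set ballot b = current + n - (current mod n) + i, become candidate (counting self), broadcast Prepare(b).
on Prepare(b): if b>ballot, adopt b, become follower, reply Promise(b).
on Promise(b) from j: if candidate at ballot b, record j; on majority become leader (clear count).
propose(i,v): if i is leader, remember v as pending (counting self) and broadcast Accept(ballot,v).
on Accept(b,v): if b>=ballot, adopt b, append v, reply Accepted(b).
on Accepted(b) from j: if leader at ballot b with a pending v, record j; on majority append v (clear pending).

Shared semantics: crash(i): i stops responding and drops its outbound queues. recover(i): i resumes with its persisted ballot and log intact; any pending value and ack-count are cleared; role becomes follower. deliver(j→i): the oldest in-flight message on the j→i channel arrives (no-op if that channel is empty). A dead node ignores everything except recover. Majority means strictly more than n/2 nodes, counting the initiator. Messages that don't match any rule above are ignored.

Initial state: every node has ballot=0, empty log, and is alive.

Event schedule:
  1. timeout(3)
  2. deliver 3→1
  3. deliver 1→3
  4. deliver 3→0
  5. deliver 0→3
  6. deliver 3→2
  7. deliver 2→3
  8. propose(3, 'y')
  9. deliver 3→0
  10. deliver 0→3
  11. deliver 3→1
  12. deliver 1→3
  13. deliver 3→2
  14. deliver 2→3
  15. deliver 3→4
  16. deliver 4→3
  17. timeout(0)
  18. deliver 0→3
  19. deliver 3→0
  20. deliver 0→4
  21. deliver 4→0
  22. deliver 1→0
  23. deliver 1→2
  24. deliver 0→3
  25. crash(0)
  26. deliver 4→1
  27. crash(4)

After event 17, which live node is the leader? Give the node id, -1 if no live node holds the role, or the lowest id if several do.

3

[1] timeout(3) → N3(cand b8 [-])
[2] deliver 3→1 → N1(foll b8 [-])
[3] deliver 1→3 → ∅
[4] deliver 3→0 → N0(foll b8 [-])
[5] deliver 0→3 → N3(lead b8 [-])
[6] deliver 3→2 → N2(foll b8 [-])
[7] deliver 2→3 → ∅
[8] propose(3,'y') → ∅
[9] deliver 3→0 → N0(foll b8 [y])
[10] deliver 0→3 → ∅
[11] deliver 3→1 → N1(foll b8 [y])
[12] deliver 1→3 → N3(lead b8 [y])
[13] deliver 3→2 → N2(foll b8 [y])
[14] deliver 2→3 → ∅
[15] deliver 3→4 → N4(foll b8 [-])
[16] deliver 4→3 → ∅
[17] timeout(0) → N0(cand b10 [y])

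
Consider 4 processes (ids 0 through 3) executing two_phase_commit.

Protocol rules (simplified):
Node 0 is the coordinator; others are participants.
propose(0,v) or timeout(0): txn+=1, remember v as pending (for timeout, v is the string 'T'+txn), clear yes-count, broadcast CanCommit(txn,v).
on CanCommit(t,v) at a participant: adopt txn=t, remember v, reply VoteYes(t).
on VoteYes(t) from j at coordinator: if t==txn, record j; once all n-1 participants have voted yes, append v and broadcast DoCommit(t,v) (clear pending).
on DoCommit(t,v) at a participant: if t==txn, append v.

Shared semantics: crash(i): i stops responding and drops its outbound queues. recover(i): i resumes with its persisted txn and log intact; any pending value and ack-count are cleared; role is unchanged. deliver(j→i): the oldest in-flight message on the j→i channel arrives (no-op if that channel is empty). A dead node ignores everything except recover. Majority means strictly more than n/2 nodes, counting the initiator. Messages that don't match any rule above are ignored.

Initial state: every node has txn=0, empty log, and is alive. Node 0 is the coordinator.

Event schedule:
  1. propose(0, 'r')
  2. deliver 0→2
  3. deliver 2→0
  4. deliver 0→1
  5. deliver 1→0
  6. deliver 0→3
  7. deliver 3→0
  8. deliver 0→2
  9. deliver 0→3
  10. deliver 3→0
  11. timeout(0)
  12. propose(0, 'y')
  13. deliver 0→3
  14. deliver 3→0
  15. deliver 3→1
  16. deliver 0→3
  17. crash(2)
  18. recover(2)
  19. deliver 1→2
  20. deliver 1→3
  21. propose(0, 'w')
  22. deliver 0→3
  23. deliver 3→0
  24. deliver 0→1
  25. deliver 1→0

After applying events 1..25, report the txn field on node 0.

4

1. propose(0,'r'):  <0:coor t1 ->
2. deliver 0→2:  <2:part t1 ->
3. deliver 2→0:  nop
4. deliver 0→1:  <1:part t1 ->
5. deliver 1→0:  nop
6. deliver 0→3:  <3:part t1 ->
7. deliver 3→0:  <0:coor t1 r>
8. deliver 0→2:  <2:part t1 r>
9. deliver 0→3:  <3:part t1 r>
10. deliver 3→0:  nop
11. timeout(0):  <0:coor t2 r>
12. propose(0,'y'):  <0:coor t3 r>
13. deliver 0→3:  <3:part t2 r>
14. deliver 3→0:  nop
15. deliver 3→1:  nop
16. deliver 0→3:  <3:part t3 r>
17. crash(2):  <2:✗part t1 r>
18. recover(2):  <2:part t1 r>
19. deliver 1→2:  nop
20. deliver 1→3:  nop
21. propose(0,'w'):  <0:coor t4 r>
22. deliver 0→3:  <3:part t4 r>
23. deliver 3→0:  nop
24. deliver 0→1:  <1:part t1 r>
25. deliver 1→0:  nop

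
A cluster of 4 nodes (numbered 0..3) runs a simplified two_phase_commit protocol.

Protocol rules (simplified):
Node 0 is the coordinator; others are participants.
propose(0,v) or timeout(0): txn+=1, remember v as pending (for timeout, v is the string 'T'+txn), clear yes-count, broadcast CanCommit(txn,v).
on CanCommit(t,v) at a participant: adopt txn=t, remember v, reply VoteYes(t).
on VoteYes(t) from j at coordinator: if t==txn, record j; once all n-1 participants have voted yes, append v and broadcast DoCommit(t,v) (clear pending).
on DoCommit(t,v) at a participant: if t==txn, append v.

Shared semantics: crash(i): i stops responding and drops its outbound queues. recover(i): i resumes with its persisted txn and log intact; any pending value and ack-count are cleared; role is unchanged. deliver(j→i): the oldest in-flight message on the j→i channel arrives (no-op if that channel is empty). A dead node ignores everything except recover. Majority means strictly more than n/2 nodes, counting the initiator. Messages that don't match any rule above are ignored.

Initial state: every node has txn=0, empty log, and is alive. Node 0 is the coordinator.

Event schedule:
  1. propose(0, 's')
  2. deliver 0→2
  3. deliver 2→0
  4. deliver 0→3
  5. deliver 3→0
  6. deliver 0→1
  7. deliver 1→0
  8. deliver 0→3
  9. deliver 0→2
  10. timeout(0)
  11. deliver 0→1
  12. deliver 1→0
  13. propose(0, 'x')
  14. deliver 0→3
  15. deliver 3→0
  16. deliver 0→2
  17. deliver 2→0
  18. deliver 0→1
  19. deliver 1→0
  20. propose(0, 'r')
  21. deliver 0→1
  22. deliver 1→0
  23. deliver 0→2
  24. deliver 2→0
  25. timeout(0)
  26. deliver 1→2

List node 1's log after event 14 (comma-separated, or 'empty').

s

e1 propose(0,'s'): 0[coor,t=1,-]
e2 deliver 0→2: 2[part,t=1,-]
e3 deliver 2→0: ·
e4 deliver 0→3: 3[part,t=1,-]
e5 deliver 3→0: ·
e6 deliver 0→1: 1[part,t=1,-]
e7 deliver 1→0: 0[coor,t=1,s]
e8 deliver 0→3: 3[part,t=1,s]
e9 deliver 0→2: 2[part,t=1,s]
e10 timeout(0): 0[coor,t=2,s]
e11 deliver 0→1: 1[part,t=1,s]
e12 deliver 1→0: ·
e13 propose(0,'x'): 0[coor,t=3,s]
e14 deliver 0→3: 3[part,t=2,s]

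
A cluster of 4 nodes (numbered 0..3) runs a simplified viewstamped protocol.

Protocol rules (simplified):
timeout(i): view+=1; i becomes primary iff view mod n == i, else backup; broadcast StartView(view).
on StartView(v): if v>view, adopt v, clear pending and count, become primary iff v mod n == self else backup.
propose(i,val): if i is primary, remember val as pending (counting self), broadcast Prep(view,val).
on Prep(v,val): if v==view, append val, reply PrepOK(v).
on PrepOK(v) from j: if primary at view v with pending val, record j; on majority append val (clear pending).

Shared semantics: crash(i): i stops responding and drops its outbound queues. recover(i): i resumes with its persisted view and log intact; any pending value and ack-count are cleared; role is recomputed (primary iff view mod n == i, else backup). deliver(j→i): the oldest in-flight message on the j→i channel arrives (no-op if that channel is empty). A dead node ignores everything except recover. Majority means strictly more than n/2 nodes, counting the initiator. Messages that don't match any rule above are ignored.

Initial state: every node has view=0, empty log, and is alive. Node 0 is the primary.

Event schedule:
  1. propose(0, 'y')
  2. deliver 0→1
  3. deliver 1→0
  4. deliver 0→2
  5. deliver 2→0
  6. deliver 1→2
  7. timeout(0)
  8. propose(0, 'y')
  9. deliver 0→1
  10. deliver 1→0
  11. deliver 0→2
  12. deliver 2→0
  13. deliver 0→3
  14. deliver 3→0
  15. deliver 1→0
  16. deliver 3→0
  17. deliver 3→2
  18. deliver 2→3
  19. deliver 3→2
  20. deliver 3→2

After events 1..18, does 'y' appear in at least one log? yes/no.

after 1 — propose(0,'y'): ·
after 2 — deliver 0→1: n1:back/v0/[y]
after 3 — deliver 1→0: ·
after 4 — deliver 0→2: n2:back/v0/[y]
after 5 — deliver 2→0: n0:prim/v0/[y]
after 6 — deliver 1→2: ·
after 7 — timeout(0): n0:back/v1/[y]
after 8 — propose(0,'y'): ·
after 9 — deliver 0→1: n1:prim/v1/[y]
after 10 — deliver 1→0: ·
after 11 — deliver 0→2: n2:back/v1/[y]
after 12 — deliver 2→0: ·
after 13 — deliver 0→3: n3:back/v0/[y]
after 14 — deliver 3→0: ·
after 15 — deliver 1→0: ·
after 16 — deliver 3→0: ·
after 17 — deliver 3→2: ·
after 18 — deliver 2→3: ·

yes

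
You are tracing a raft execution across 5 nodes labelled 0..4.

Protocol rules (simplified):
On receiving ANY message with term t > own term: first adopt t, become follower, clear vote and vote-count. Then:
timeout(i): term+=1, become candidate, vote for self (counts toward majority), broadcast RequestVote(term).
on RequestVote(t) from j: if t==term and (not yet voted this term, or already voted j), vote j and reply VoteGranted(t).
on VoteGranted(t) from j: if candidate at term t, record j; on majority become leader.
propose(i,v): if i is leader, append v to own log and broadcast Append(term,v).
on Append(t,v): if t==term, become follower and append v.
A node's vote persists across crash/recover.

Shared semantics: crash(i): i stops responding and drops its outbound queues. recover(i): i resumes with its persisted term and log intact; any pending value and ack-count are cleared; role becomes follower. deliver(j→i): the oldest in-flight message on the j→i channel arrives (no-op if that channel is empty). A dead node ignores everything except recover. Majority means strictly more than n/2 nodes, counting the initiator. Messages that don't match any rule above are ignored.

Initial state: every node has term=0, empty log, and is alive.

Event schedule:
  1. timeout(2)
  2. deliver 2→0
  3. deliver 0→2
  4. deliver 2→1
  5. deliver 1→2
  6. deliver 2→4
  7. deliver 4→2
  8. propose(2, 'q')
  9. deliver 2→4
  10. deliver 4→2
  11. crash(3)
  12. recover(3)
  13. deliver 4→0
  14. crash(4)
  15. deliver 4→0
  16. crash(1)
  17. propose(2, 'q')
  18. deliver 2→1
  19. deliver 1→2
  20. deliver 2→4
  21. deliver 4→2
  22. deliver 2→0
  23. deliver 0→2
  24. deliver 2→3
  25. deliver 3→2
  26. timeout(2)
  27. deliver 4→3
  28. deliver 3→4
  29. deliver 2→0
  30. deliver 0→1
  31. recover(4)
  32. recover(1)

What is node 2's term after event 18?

1

[1] timeout(2) → N2(cand t1 [-])
[2] deliver 2→0 → N0(foll t1 [-])
[3] deliver 0→2 → ∅
[4] deliver 2→1 → N1(foll t1 [-])
[5] deliver 1→2 → N2(lead t1 [-])
[6] deliver 2→4 → N4(foll t1 [-])
[7] deliver 4→2 → ∅
[8] propose(2,'q') → N2(lead t1 [q])
[9] deliver 2→4 → N4(foll t1 [q])
[10] deliver 4→2 → ∅
[11] crash(3) → N3(✗foll t0 [-])
[12] recover(3) → N3(foll t0 [-])
[13] deliver 4→0 → ∅
[14] crash(4) → N4(✗foll t1 [q])
[15] deliver 4→0 → ∅
[16] crash(1) → N1(✗foll t1 [-])
[17] propose(2,'q') → N2(lead t1 [q,q])
[18] deliver 2→1 → ∅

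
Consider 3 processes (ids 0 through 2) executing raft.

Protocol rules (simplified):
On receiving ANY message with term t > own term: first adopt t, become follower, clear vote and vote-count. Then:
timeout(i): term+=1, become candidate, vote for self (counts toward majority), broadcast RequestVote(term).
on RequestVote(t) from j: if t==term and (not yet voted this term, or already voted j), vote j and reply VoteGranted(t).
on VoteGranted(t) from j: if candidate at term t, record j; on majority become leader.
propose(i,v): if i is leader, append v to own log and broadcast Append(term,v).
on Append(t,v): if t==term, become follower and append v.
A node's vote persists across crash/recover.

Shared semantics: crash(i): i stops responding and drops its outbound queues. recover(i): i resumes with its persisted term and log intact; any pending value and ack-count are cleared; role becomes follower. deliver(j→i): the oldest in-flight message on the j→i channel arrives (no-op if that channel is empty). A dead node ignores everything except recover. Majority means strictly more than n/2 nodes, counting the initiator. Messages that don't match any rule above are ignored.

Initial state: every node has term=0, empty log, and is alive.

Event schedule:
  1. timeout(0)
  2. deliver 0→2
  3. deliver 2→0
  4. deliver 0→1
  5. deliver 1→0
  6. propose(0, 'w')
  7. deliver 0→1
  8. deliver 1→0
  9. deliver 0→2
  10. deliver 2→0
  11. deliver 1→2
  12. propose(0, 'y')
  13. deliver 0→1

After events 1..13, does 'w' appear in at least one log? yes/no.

step 1 timeout(0): 0={cand,t=1,log=-}
step 2 deliver 0→2: 2={foll,t=1,log=-}
step 3 deliver 2→0: 0={lead,t=1,log=-}
step 4 deliver 0→1: 1={foll,t=1,log=-}
step 5 deliver 1→0: —
step 6 propose(0,'w'): 0={lead,t=1,log=w}
step 7 deliver 0→1: 1={foll,t=1,log=w}
step 8 deliver 1→0: —
step 9 deliver 0→2: 2={foll,t=1,log=w}
step 10 deliver 2→0: —
step 11 deliver 1→2: —
step 12 propose(0,'y'): 0={lead,t=1,log=w,y}
step 13 deliver 0→1: 1={foll,t=1,log=w,y}

yes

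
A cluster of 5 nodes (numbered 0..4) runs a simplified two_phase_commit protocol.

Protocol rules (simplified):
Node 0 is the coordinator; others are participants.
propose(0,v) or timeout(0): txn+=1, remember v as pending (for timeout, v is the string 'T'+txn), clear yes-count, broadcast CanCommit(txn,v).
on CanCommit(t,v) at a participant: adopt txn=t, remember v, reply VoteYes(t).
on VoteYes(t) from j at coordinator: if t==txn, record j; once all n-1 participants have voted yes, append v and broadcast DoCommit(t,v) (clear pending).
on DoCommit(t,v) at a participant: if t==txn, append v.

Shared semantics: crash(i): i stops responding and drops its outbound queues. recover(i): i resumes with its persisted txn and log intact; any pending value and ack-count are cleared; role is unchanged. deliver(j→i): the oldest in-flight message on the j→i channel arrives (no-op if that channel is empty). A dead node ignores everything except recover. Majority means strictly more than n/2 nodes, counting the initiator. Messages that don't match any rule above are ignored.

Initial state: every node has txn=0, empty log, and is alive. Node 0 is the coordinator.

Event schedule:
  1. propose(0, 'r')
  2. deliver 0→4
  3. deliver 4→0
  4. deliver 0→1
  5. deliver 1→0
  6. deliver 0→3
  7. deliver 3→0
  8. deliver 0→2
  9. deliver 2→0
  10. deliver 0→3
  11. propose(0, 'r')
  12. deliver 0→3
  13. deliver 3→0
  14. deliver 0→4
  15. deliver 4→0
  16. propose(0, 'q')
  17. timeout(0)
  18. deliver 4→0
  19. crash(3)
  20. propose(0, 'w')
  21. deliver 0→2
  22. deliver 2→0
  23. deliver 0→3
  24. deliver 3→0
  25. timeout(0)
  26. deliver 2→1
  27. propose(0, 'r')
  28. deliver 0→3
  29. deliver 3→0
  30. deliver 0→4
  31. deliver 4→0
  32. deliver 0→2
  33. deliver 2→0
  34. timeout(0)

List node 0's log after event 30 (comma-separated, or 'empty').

1. propose(0,'r'):  <0:coor t1 ->
2. deliver 0→4:  <4:part t1 ->
3. deliver 4→0:  nop
4. deliver 0→1:  <1:part t1 ->
5. deliver 1→0:  nop
6. deliver 0→3:  <3:part t1 ->
7. deliver 3→0:  nop
8. deliver 0→2:  <2:part t1 ->
9. deliver 2→0:  <0:coor t1 r>
10. deliver 0→3:  <3:part t1 r>
11. propose(0,'r'):  <0:coor t2 r>
12. deliver 0→3:  <3:part t2 r>
13. deliver 3→0:  nop
14. deliver 0→4:  <4:part t1 r>
15. deliver 4→0:  nop
16. propose(0,'q'):  <0:coor t3 r>
17. timeout(0):  <0:coor t4 r>
18. deliver 4→0:  nop
19. crash(3):  <3:✗part t2 r>
20. propose(0,'w'):  <0:coor t5 r>
21. deliver 0→2:  <2:part t1 r>
22. deliver 2→0:  nop
23. deliver 0→3:  nop
24. deliver 3→0:  nop
25. timeout(0):  <0:coor t6 r>
26. deliver 2→1:  nop
27. propose(0,'r'):  <0:coor t7 r>
28. deliver 0→3:  nop
29. deliver 3→0:  nop
30. deliver 0→4:  <4:part t2 r>

r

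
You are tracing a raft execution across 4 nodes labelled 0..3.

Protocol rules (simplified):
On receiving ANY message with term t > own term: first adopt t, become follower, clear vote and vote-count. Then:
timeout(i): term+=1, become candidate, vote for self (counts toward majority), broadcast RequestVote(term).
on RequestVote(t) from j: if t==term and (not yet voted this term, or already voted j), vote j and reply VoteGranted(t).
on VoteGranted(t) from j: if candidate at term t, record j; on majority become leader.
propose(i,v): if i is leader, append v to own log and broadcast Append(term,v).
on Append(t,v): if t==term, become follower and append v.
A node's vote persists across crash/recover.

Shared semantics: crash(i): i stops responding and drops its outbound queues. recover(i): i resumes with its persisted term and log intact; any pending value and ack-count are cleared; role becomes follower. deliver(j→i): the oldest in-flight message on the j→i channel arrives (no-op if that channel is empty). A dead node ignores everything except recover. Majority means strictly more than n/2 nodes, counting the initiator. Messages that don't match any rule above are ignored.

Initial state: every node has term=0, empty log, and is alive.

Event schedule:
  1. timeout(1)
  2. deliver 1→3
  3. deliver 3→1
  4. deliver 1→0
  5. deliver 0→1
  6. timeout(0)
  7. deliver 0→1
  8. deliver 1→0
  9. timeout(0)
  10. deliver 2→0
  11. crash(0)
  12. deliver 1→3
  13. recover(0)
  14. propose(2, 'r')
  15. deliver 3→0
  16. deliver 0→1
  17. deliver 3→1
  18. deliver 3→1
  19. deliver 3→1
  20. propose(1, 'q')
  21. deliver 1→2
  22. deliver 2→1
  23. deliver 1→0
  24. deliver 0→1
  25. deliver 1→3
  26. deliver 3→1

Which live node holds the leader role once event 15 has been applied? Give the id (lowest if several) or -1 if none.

-1

step 1 timeout(1): 1={cand,t=1,log=-}
step 2 deliver 1→3: 3={foll,t=1,log=-}
step 3 deliver 3→1: —
step 4 deliver 1→0: 0={foll,t=1,log=-}
step 5 deliver 0→1: 1={lead,t=1,log=-}
step 6 timeout(0): 0={cand,t=2,log=-}
step 7 deliver 0→1: 1={foll,t=2,log=-}
step 8 deliver 1→0: —
step 9 timeout(0): 0={cand,t=3,log=-}
step 10 deliver 2→0: —
step 11 crash(0): 0={✗cand,t=3,log=-}
step 12 deliver 1→3: —
step 13 recover(0): 0={foll,t=3,log=-}
step 14 propose(2,'r'): —
step 15 deliver 3→0: —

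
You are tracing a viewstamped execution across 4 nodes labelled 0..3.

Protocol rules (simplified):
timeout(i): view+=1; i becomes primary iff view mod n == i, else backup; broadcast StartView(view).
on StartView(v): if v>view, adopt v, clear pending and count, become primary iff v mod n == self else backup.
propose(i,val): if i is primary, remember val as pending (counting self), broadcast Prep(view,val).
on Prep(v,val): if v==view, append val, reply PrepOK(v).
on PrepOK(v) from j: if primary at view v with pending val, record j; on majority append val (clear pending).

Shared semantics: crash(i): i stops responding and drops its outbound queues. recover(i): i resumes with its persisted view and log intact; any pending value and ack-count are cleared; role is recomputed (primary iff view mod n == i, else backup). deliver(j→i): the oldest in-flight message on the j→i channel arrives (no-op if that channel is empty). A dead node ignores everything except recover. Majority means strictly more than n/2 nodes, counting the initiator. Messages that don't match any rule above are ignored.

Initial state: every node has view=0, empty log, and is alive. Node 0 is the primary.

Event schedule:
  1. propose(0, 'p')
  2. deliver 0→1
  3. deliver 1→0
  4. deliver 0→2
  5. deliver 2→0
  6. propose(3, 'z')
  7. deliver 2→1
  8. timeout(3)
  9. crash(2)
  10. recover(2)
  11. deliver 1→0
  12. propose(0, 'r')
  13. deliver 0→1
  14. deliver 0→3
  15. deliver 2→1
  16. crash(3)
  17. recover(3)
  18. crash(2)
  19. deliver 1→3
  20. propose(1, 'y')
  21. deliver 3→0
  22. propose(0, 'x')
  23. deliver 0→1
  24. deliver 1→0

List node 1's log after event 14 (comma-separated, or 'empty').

p,r

[1] propose(0,'p') → ∅
[2] deliver 0→1 → N1(back v0 [p])
[3] deliver 1→0 → ∅
[4] deliver 0→2 → N2(back v0 [p])
[5] deliver 2→0 → N0(prim v0 [p])
[6] propose(3,'z') → ∅
[7] deliver 2→1 → ∅
[8] timeout(3) → N3(back v1 [-])
[9] crash(2) → N2(✗back v0 [p])
[10] recover(2) → N2(back v0 [p])
[11] deliver 1→0 → ∅
[12] propose(0,'r') → ∅
[13] deliver 0→1 → N1(back v0 [p,r])
[14] deliver 0→3 → ∅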